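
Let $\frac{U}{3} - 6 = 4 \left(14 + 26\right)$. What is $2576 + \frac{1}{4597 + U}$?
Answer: $\frac{13124721}{5095} \approx 2576.0$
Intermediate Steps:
$U = 498$ ($U = 18 + 3 \cdot 4 \left(14 + 26\right) = 18 + 3 \cdot 4 \cdot 40 = 18 + 3 \cdot 160 = 18 + 480 = 498$)
$2576 + \frac{1}{4597 + U} = 2576 + \frac{1}{4597 + 498} = 2576 + \frac{1}{5095} = \frac{13124721}{5095}$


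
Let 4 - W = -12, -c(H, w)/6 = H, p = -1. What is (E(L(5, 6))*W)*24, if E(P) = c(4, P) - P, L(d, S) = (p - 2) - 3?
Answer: -6912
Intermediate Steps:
c(H, w) = -6*H
W = 16 (W = 4 - 1*(-12) = 4 + 12 = 16)
L(d, S) = -6 (L(d, S) = (-1 - 2) - 3 = -3 - 3 = -6)
E(P) = -24 - P (E(P) = -6*4 - P = -24 - P)
(E(L(5, 6))*W)*24 = ((-24 - 1*(-6))*16)*24 = ((-24 + 6)*16)*24 = -18*16*24 = -288*24 = -6912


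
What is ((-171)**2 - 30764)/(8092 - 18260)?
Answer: 1523/10168 ≈ 0.14978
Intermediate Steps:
((-171)**2 - 30764)/(8092 - 18260) = (29241 - 30764)/(-10168) = -1523*(-1/10168) = 1523/10168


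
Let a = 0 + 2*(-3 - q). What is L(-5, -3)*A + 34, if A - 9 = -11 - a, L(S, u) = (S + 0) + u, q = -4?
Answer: 66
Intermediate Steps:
L(S, u) = S + u
a = 2 (a = 0 + 2*(-3 - 1*(-4)) = 0 + 2*(-3 + 4) = 0 + 2*1 = 0 + 2 = 2)
A = -4 (A = 9 + (-11 - 1*2) = 9 + (-11 - 2) = 9 - 13 = -4)
L(-5, -3)*A + 34 = (-5 - 3)*(-4) + 34 = -8*(-4) + 34 = 32 + 34 = 66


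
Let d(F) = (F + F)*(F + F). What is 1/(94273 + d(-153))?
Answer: 1/187909 ≈ 5.3217e-6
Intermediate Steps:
d(F) = 4*F² (d(F) = (2*F)*(2*F) = 4*F²)
1/(94273 + d(-153)) = 1/(94273 + 4*(-153)²) = 1/(94273 + 4*23409) = 1/(94273 + 93636) = 1/187909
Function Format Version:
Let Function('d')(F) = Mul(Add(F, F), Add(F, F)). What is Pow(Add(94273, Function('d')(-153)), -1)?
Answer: Rational(1, 187909) ≈ 5.3217e-6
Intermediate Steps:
Function('d')(F) = Mul(4, Pow(F, 2)) (Function('d')(F) = Mul(Mul(2, F), Mul(2, F)) = Mul(4, Pow(F, 2)))
Pow(Add(94273, Function('d')(-153)), -1) = Pow(Add(94273, Mul(4, Pow(-153, 2))), -1) = Pow(Add(94273, Mul(4, 23409)), -1) = Pow(Add(94273, 93636), -1) = Pow(187909, -1) = Rational(1, 187909)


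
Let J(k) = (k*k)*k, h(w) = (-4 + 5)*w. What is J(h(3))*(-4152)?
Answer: -112104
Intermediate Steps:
h(w) = w (h(w) = 1*w = w)
J(k) = k**3 (J(k) = k**2*k = k**3)
J(h(3))*(-4152) = 3**3*(-4152) = 27*(-4152) = -112104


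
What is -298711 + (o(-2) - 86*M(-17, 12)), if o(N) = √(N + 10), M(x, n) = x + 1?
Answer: -297335 + 2*√2 ≈ -2.9733e+5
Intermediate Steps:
M(x, n) = 1 + x
o(N) = √(10 + N)
-298711 + (o(-2) - 86*M(-17, 12)) = -298711 + (√(10 - 2) - 86*(1 - 17)) = -298711 + (√8 - 86*(-16)) = -298711 + (2*√2 + 1376) = -298711 + (1376 + 2*√2) = -297335 + 2*√2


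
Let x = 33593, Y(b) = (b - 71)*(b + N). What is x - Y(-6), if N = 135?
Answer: 43526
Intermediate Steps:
Y(b) = (-71 + b)*(135 + b) (Y(b) = (b - 71)*(b + 135) = (-71 + b)*(135 + b))
x - Y(-6) = 33593 - (-9585 + (-6)² + 64*(-6)) = 33593 - (-9585 + 36 - 384) = 33593 - 1*(-9933) = 33593 + 9933 = 43526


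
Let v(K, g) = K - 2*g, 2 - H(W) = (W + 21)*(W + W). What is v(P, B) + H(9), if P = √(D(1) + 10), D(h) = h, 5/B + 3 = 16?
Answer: -7004/13 + √11 ≈ -535.45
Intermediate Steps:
B = 5/13 (B = 5/(-3 + 16) = 5/13 ≈ 0.38462)
H(W) = 2 - 2*W*(21 + W) (H(W) = 2 - (W + 21)*(W + W) = 2 - (21 + W)*2*W = 2 - 2*W*(21 + W))
P = √11 (P = √(1 + 10) = √11 ≈ 3.3166)
v(P, B) + H(9) = (√11 - 2*5/13) + (2 - 42*9 - 2*9²) = (√11 - 10/13) + (2 - 378 - 2*81) = (-10/13 + √11) + (2 - 378 - 162) = (-10/13 + √11) - 538 = -7004/13 + √11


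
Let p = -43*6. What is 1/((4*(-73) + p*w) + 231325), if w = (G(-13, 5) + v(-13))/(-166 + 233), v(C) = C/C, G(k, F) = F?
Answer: 67/15477663 ≈ 4.3288e-6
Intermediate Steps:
v(C) = 1
p = -258
w = 6/67 (w = (5 + 1)/(-166 + 233) = 6/67 ≈ 0.089552)
1/((4*(-73) + p*w) + 231325) = 1/((4*(-73) - 258*6/67) + 231325) = 1/((-292 - 1548/67) + 231325) = 1/(-21112/67 + 231325) = 1/(15477663/67) = 67/15477663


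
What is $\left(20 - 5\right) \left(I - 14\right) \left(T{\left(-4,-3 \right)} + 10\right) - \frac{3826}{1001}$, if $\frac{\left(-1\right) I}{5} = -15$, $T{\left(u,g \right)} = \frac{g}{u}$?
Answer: $\frac{39369041}{4004} \approx 9832.4$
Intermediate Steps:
$I = 75$ ($I = \left(-5\right) \left(-15\right) = 75$)
$\left(20 - 5\right) \left(I - 14\right) \left(T{\left(-4,-3 \right)} + 10\right) - \frac{3826}{1001} = \left(20 - 5\right) \left(75 - 14\right) \left(- \frac{3}{-4} + 10\right) - \frac{3826}{1001} = 15 \cdot 61 \left(\left(-3\right) \left(- \frac{1}{4}\right) + 10\right) - 3826 \cdot \frac{1}{1001} = 15 \cdot 61 \left(\frac{3}{4} + 10\right) - \frac{3826}{1001} = 15 \cdot 61 \cdot \frac{43}{4} - \frac{3826}{1001} = 15 \cdot \frac{2623}{4} - \frac{3826}{1001} = \frac{39345}{4} - \frac{3826}{1001} = \frac{39369041}{4004}$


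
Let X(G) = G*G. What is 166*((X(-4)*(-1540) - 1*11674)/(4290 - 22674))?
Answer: 1507031/4596 ≈ 327.90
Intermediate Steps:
X(G) = G²
166*((X(-4)*(-1540) - 1*11674)/(4290 - 22674)) = 166*(((-4)²*(-1540) - 1*11674)/(4290 - 22674)) = 166*((16*(-1540) - 11674)/(-18384)) = 166*((-24640 - 11674)*(-1/18384)) = 166*(-36314*(-1/18384)) = 166*(18157/9192) = 1507031/4596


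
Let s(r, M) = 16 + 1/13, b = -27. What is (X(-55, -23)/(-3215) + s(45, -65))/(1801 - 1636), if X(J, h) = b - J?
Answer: 223857/2298725 ≈ 0.097383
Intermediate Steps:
X(J, h) = -27 - J
s(r, M) = 209/13 (s(r, M) = 16 + 1/13 = 209/13)
(X(-55, -23)/(-3215) + s(45, -65))/(1801 - 1636) = ((-27 - 1*(-55))/(-3215) + 209/13)/(1801 - 1636) = ((-27 + 55)*(-1/3215) + 209/13)/165 = (28*(-1/3215) + 209/13)*(1/165) = (-28/3215 + 209/13)*(1/165) = (671571/41795)*(1/165) = 223857/2298725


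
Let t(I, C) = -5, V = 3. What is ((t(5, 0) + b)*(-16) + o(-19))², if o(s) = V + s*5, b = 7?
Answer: 15376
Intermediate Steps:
o(s) = 3 + 5*s (o(s) = 3 + s*5 = 3 + 5*s)
((t(5, 0) + b)*(-16) + o(-19))² = ((-5 + 7)*(-16) + (3 + 5*(-19)))² = (2*(-16) + (3 - 95))² = (-32 - 92)² = (-124)² = 15376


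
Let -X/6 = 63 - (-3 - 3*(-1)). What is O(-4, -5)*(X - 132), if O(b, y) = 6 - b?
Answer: -5100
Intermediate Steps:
X = -378 (X = -6*(63 - (-3 - 3*(-1))) = -6*(63 - (-3 + 3)) = -6*(63 - 1*0) = -6*(63 + 0) = -6*63 = -378)
O(-4, -5)*(X - 132) = (6 - 1*(-4))*(-378 - 132) = (6 + 4)*(-510) = 10*(-510) = -5100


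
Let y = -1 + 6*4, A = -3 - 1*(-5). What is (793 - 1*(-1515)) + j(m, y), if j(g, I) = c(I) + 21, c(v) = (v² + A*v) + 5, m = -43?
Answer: 2909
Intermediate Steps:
A = 2 (A = -3 + 5 = 2)
c(v) = 5 + v² + 2*v (c(v) = (v² + 2*v) + 5 = 5 + v² + 2*v)
y = 23 (y = -1 + 24 = 23)
j(g, I) = 26 + I² + 2*I (j(g, I) = (5 + I² + 2*I) + 21 = 26 + I² + 2*I)
(793 - 1*(-1515)) + j(m, y) = (793 - 1*(-1515)) + (26 + 23² + 2*23) = (793 + 1515) + (26 + 529 + 46) = 2308 + 601 = 2909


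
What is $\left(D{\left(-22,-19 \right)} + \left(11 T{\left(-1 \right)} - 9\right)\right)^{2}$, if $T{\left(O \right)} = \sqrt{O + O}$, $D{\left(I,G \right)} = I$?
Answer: $719 - 682 i \sqrt{2} \approx 719.0 - 964.49 i$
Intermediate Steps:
$T{\left(O \right)} = \sqrt{2} \sqrt{O}$ ($T{\left(O \right)} = \sqrt{2 O} = \sqrt{2} \sqrt{O}$)
$\left(D{\left(-22,-19 \right)} + \left(11 T{\left(-1 \right)} - 9\right)\right)^{2} = \left(-22 - \left(9 - 11 \sqrt{2} \sqrt{-1}\right)\right)^{2} = \left(-22 - \left(9 - 11 \sqrt{2} i\right)\right)^{2} = \left(-22 - \left(9 - 11 i \sqrt{2}\right)\right)^{2} = \left(-31 + 11 i \sqrt{2}\right)^{2}$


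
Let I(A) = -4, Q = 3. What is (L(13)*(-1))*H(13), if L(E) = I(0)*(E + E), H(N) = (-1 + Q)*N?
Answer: 2704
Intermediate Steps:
H(N) = 2*N (H(N) = (-1 + 3)*N = 2*N)
L(E) = -8*E (L(E) = -4*(E + E) = -8*E)
(L(13)*(-1))*H(13) = (-8*13*(-1))*(2*13) = -104*(-1)*26 = 104*26 = 2704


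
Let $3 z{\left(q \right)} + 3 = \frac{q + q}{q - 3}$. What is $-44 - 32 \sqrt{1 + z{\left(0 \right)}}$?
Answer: $-44$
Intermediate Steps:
$z{\left(q \right)} = -1 + \frac{2 q}{3 \left(-3 + q\right)}$ ($z{\left(q \right)} = -1 + \frac{\left(q + q\right) \frac{1}{q - 3}}{3} = -1 + \frac{2 q \frac{1}{-3 + q}}{3} = -1 + \frac{2 q}{3 \left(-3 + q\right)}$)
$-44 - 32 \sqrt{1 + z{\left(0 \right)}} = -44 - 32 \sqrt{1 + \frac{9 - 0}{3 \left(-3 + 0\right)}} = -44 - 32 \sqrt{1 + \frac{9 + 0}{3 \left(-3\right)}} = -44 - 32 \sqrt{1 + \frac{1}{3} \left(- \frac{1}{3}\right) 9} = -44 - 32 \sqrt{1 - 1} = -44 - 32 \sqrt{0} = -44 - 0 = -44 + 0 = -44$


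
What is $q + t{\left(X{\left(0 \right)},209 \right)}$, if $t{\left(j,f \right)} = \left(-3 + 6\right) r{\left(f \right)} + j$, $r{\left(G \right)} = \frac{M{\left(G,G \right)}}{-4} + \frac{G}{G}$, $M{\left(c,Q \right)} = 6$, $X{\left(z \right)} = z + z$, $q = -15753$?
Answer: $- \frac{31509}{2} \approx -15755.0$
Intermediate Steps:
$X{\left(z \right)} = 2 z$
$r{\left(G \right)} = - \frac{1}{2}$ ($r{\left(G \right)} = \frac{6}{-4} + \frac{G}{G} = 6 \left(- \frac{1}{4}\right) + 1 = - \frac{3}{2} + 1 = - \frac{1}{2}$)
$t{\left(j,f \right)} = - \frac{3}{2} + j$ ($t{\left(j,f \right)} = \left(-3 + 6\right) \left(- \frac{1}{2}\right) + j = 3 \left(- \frac{1}{2}\right) + j = - \frac{3}{2} + j$)
$q + t{\left(X{\left(0 \right)},209 \right)} = -15753 + \left(- \frac{3}{2} + 2 \cdot 0\right) = -15753 + \left(- \frac{3}{2} + 0\right) = -15753 - \frac{3}{2} = - \frac{31509}{2}$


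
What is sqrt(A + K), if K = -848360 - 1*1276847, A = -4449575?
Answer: I*sqrt(6574782) ≈ 2564.1*I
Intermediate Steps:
K = -2125207 (K = -848360 - 1276847 = -2125207)
sqrt(A + K) = sqrt(-4449575 - 2125207) = sqrt(-6574782) = I*sqrt(6574782)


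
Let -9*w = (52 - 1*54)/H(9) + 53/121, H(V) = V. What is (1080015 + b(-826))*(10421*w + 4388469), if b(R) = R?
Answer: 46414770345839726/9801 ≈ 4.7357e+12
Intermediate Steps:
w = -235/9801 (w = -((52 - 1*54)/9 + 53/121)/9 = -((52 - 54)*(1/9) + 53*(1/121))/9 = -(-2*1/9 + 53/121)/9 = -(-2/9 + 53/121)/9 = -1/9*235/1089 = -235/9801 ≈ -0.023977)
(1080015 + b(-826))*(10421*w + 4388469) = (1080015 - 826)*(10421*(-235/9801) + 4388469) = 1079189*(-2448935/9801 + 4388469) = 1079189*(43008935734/9801) = 46414770345839726/9801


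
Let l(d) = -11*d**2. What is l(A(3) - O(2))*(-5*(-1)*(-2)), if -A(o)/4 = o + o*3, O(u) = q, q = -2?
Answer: 232760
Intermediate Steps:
O(u) = -2
A(o) = -16*o (A(o) = -4*(o + o*3) = -4*(o + 3*o) = -16*o)
l(A(3) - O(2))*(-5*(-1)*(-2)) = (-11*(-16*3 - 1*(-2))**2)*(-5*(-1)*(-2)) = (-11*(-48 + 2)**2)*(5*(-2)) = -11*(-46)**2*(-10) = -11*2116*(-10) = -23276*(-10) = 232760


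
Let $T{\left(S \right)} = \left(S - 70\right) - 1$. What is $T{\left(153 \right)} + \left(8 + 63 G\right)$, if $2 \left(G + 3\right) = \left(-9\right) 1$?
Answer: $- \frac{765}{2} \approx -382.5$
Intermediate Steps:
$G = - \frac{15}{2}$ ($G = -3 + \frac{\left(-9\right) 1}{2} = -3 + \frac{1}{2} \left(-9\right) = -3 - \frac{9}{2} = - \frac{15}{2} \approx -7.5$)
$T{\left(S \right)} = -71 + S$ ($T{\left(S \right)} = \left(-70 + S\right) - 1 = -71 + S$)
$T{\left(153 \right)} + \left(8 + 63 G\right) = \left(-71 + 153\right) + \left(8 + 63 \left(- \frac{15}{2}\right)\right) = 82 + \left(8 - \frac{945}{2}\right) = 82 - \frac{929}{2} = - \frac{765}{2}$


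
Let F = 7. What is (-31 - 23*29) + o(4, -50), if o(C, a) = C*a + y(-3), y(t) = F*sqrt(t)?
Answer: -898 + 7*I*sqrt(3) ≈ -898.0 + 12.124*I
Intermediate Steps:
y(t) = 7*sqrt(t)
o(C, a) = C*a + 7*I*sqrt(3) (o(C, a) = C*a + 7*sqrt(-3) = C*a + 7*(I*sqrt(3)) = C*a + 7*I*sqrt(3))
(-31 - 23*29) + o(4, -50) = (-31 - 23*29) + (4*(-50) + 7*I*sqrt(3)) = (-31 - 667) + (-200 + 7*I*sqrt(3)) = -698 + (-200 + 7*I*sqrt(3)) = -898 + 7*I*sqrt(3)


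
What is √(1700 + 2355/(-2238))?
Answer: √945491590/746 ≈ 41.218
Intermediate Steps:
√(1700 + 2355/(-2238)) = √(1700 + 2355*(-1/2238)) = √(1700 - 785/746) = √(1267415/746) = √945491590/746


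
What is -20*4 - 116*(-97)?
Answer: 11172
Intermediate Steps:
-20*4 - 116*(-97) = -80 + 11252 = 11172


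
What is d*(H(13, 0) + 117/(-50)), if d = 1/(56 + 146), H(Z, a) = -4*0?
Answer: -117/10100 ≈ -0.011584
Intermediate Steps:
H(Z, a) = 0
d = 1/202 ≈ 0.0049505
d*(H(13, 0) + 117/(-50)) = (0 + 117/(-50))/202 = (0 + 117*(-1/50))/202 = (0 - 117/50)/202 = (1/202)*(-117/50) = -117/10100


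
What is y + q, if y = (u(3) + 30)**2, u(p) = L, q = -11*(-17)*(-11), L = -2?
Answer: -1273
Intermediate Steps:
q = -2057 (q = 187*(-11) = -2057)
u(p) = -2
y = 784 (y = (-2 + 30)**2 = 28**2 = 784)
y + q = 784 - 2057 = -1273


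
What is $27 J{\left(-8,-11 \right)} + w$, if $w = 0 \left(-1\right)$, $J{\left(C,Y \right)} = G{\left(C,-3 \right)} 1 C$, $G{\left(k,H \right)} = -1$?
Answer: $216$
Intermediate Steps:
$J{\left(C,Y \right)} = - C$ ($J{\left(C,Y \right)} = - 1 C = - C$)
$w = 0$
$27 J{\left(-8,-11 \right)} + w = 27 \left(\left(-1\right) \left(-8\right)\right) + 0 = 27 \cdot 8 + 0 = 216 + 0 = 216$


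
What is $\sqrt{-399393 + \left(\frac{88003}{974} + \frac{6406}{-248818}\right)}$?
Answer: $\frac{i \sqrt{5863051788241869987878}}{121174366} \approx 631.9 i$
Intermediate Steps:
$\sqrt{-399393 + \left(\frac{88003}{974} + \frac{6406}{-248818}\right)} = \sqrt{-399393 + \left(88003 \cdot \frac{1}{974} + 6406 \left(- \frac{1}{248818}\right)\right)} = \sqrt{-399393 + \left(\frac{88003}{974} - \frac{3203}{124409}\right)} = \sqrt{-399393 + \frac{10945245505}{121174366}} = \sqrt{- \frac{48385248314333}{121174366}} = \frac{i \sqrt{5863051788241869987878}}{121174366}$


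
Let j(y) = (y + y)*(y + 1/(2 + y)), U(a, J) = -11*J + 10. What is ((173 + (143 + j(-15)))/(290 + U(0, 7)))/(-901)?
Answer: -9988/2611999 ≈ -0.0038239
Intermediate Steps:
U(a, J) = 10 - 11*J
j(y) = 2*y*(y + 1/(2 + y)) (j(y) = (2*y)*(y + 1/(2 + y)) = 2*y*(y + 1/(2 + y)))
((173 + (143 + j(-15)))/(290 + U(0, 7)))/(-901) = ((173 + (143 + 2*(-15)*(1 + (-15)² + 2*(-15))/(2 - 15)))/(290 + (10 - 11*7)))/(-901) = ((173 + (143 + 2*(-15)*(1 + 225 - 30)/(-13)))/(290 + (10 - 77)))*(-1/901) = ((173 + (143 + 2*(-15)*(-1/13)*196))/(290 - 67))*(-1/901) = ((173 + (143 + 5880/13))/223)*(-1/901) = ((173 + 7739/13)*(1/223))*(-1/901) = ((9988/13)*(1/223))*(-1/901) = (9988/2899)*(-1/901) = -9988/2611999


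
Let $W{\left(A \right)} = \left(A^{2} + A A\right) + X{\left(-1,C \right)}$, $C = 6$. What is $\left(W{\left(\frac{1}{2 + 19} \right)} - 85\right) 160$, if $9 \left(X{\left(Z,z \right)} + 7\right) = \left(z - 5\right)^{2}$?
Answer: $- \frac{2161120}{147} \approx -14702.0$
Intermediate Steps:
$X{\left(Z,z \right)} = -7 + \frac{\left(-5 + z\right)^{2}}{9}$ ($X{\left(Z,z \right)} = -7 + \frac{\left(z - 5\right)^{2}}{9} = -7 + \frac{\left(-5 + z\right)^{2}}{9}$)
$W{\left(A \right)} = - \frac{62}{9} + 2 A^{2}$ ($W{\left(A \right)} = \left(A^{2} + A A\right) - \left(7 - \frac{\left(-5 + 6\right)^{2}}{9}\right) = \left(A^{2} + A^{2}\right) - \left(7 - \frac{1^{2}}{9}\right) = 2 A^{2} + \left(-7 + \frac{1}{9} \cdot 1\right) = 2 A^{2} + \left(-7 + \frac{1}{9}\right) = 2 A^{2} - \frac{62}{9} = - \frac{62}{9} + 2 A^{2}$)
$\left(W{\left(\frac{1}{2 + 19} \right)} - 85\right) 160 = \left(\left(- \frac{62}{9} + 2 \left(\frac{1}{2 + 19}\right)^{2}\right) - 85\right) 160 = \left(\left(- \frac{62}{9} + 2 \left(\frac{1}{21}\right)^{2}\right) - 85\right) 160 = \left(\left(- \frac{62}{9} + \frac{2}{441}\right) - 85\right) 160 = \left(- \frac{1012}{147} - 85\right) 160 = \left(- \frac{13507}{147}\right) 160 = - \frac{2161120}{147}$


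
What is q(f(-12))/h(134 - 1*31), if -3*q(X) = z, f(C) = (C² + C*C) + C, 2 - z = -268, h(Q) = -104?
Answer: 45/52 ≈ 0.86539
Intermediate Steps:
z = 270 (z = 2 - 1*(-268) = 2 + 268 = 270)
f(C) = C + 2*C² (f(C) = (C² + C²) + C = 2*C² + C = C + 2*C²)
q(X) = -90 (q(X) = -⅓*270 = -90)
q(f(-12))/h(134 - 1*31) = -90/(-104) = -90*(-1/104) = 45/52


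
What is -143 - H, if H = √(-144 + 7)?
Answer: -143 - I*√137 ≈ -143.0 - 11.705*I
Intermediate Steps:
H = I*√137 (H = √(-137) = I*√137 ≈ 11.705*I)
-143 - H = -143 - I*√137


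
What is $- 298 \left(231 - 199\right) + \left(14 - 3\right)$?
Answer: $-9525$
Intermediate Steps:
$- 298 \left(231 - 199\right) + \left(14 - 3\right) = \left(-298\right) 32 + 11 = -9536 + 11 = -9525$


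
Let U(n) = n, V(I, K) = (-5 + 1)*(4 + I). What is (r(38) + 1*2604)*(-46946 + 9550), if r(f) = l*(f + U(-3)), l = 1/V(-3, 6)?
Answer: -97051969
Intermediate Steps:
V(I, K) = -16 - 4*I (V(I, K) = -4*(4 + I) = -16 - 4*I)
l = -1/4 (l = 1/(-16 - 4*(-3)) = 1/(-16 + 12) = 1/(-4) = -1/4 ≈ -0.25000)
r(f) = 3/4 - f/4 (r(f) = -(f - 3)/4 = -(-3 + f)/4 = 3/4 - f/4)
(r(38) + 1*2604)*(-46946 + 9550) = ((3/4 - 1/4*38) + 1*2604)*(-46946 + 9550) = ((3/4 - 19/2) + 2604)*(-37396) = (-35/4 + 2604)*(-37396) = (10381/4)*(-37396) = -97051969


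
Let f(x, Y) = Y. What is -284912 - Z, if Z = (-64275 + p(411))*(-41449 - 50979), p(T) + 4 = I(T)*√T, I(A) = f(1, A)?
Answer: -5941464324 + 37987908*√411 ≈ -5.1713e+9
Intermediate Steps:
I(A) = A
p(T) = -4 + T^(3/2) (p(T) = -4 + T*√T = -4 + T^(3/2))
Z = 5941179412 - 37987908*√411 (Z = (-64275 + (-4 + 411^(3/2)))*(-41449 - 50979) = (-64275 + (-4 + 411*√411))*(-92428) = (-64279 + 411*√411)*(-92428) = 5941179412 - 37987908*√411 ≈ 5.1710e+9)
-284912 - Z = -284912 - (5941179412 - 37987908*√411) = -284912 + (-5941179412 + 37987908*√411) = -5941464324 + 37987908*√411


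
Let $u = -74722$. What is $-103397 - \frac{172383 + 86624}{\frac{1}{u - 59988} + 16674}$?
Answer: $- \frac{232280531701953}{2246154539} \approx -1.0341 \cdot 10^{5}$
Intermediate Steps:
$-103397 - \frac{172383 + 86624}{\frac{1}{u - 59988} + 16674} = -103397 - \frac{172383 + 86624}{\frac{1}{-74722 - 59988} + 16674} = -103397 - \frac{259007}{\frac{1}{-134710} + 16674} = -103397 - \frac{259007}{- \frac{1}{134710} + 16674} = -103397 - \frac{259007}{\frac{2246154539}{134710}} = -103397 - 259007 \cdot \frac{134710}{2246154539} = -103397 - \frac{34890832970}{2246154539} = - \frac{232280531701953}{2246154539}$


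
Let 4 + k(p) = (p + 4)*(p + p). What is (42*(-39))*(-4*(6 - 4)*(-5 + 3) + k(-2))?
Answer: -6552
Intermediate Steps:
k(p) = -4 + 2*p*(4 + p) (k(p) = -4 + (p + 4)*(p + p) = -4 + (4 + p)*(2*p) = -4 + 2*p*(4 + p))
(42*(-39))*(-4*(6 - 4)*(-5 + 3) + k(-2)) = (42*(-39))*(-4*(6 - 4)*(-5 + 3) + (-4 + 2*(-2)**2 + 8*(-2))) = -1638*(-8*(-2) + (-4 + 2*4 - 16)) = -1638*(-4*(-4) + (-4 + 8 - 16)) = -1638*(16 - 12) = -1638*4 = -6552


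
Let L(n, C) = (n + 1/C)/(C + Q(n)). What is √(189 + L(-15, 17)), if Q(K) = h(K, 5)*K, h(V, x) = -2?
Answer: √120454843/799 ≈ 13.736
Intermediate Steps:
Q(K) = -2*K
L(n, C) = (n + 1/C)/(C - 2*n)
√(189 + L(-15, 17)) = √(189 + (1 + 17*(-15))/(17*(17 - 2*(-15)))) = √(189 + (1 - 255)/(17*(17 + 30))) = √(189 + (1/17)*(-254)/47) = √(189 + (1/17)*(1/47)*(-254)) = √(189 - 254/799) = √(150757/799) = √120454843/799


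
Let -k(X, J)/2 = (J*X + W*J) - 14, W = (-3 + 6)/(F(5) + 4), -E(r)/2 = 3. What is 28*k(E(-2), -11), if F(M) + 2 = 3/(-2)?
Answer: 784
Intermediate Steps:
F(M) = -7/2 (F(M) = -2 + 3/(-2) = -2 + 3*(-½) = -2 - 3/2 = -7/2)
E(r) = -6 (E(r) = -2*3 = -6)
W = 6 (W = (-3 + 6)/(-7/2 + 4) = 3/(½) = 3*2 = 6)
k(X, J) = 28 - 12*J - 2*J*X (k(X, J) = -2*((J*X + 6*J) - 14) = -2*((6*J + J*X) - 14) = -2*(-14 + 6*J + J*X) = 28 - 12*J - 2*J*X)
28*k(E(-2), -11) = 28*(28 - 12*(-11) - 2*(-11)*(-6)) = 28*(28 + 132 - 132) = 28*28 = 784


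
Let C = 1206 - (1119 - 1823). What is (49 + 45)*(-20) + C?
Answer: 30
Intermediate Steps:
C = 1910 (C = 1206 - 1*(-704) = 1206 + 704 = 1910)
(49 + 45)*(-20) + C = (49 + 45)*(-20) + 1910 = 94*(-20) + 1910 = -1880 + 1910 = 30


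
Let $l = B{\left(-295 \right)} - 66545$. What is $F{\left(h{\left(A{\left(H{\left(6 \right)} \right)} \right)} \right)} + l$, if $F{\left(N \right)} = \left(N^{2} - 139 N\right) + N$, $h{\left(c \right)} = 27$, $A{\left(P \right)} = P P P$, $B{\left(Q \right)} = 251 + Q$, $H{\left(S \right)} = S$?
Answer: $-69586$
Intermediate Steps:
$A{\left(P \right)} = P^{3}$ ($A{\left(P \right)} = P^{2} P = P^{3}$)
$l = -66589$ ($l = \left(251 - 295\right) - 66545 = -44 - 66545 = -66589$)
$F{\left(N \right)} = N^{2} - 138 N$
$F{\left(h{\left(A{\left(H{\left(6 \right)} \right)} \right)} \right)} + l = 27 \left(-138 + 27\right) - 66589 = 27 \left(-111\right) - 66589 = -2997 - 66589 = -69586$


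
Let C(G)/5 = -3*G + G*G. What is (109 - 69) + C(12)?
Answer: 580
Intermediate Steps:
C(G) = -15*G + 5*G² (C(G) = 5*(-3*G + G*G) = 5*(-3*G + G²) = 5*(G² - 3*G) = -15*G + 5*G²)
(109 - 69) + C(12) = (109 - 69) + 5*12*(-3 + 12) = 40 + 5*12*9 = 40 + 540 = 580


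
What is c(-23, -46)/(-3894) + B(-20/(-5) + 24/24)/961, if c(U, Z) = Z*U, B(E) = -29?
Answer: -564832/1871067 ≈ -0.30188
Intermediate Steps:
c(U, Z) = U*Z
c(-23, -46)/(-3894) + B(-20/(-5) + 24/24)/961 = -23*(-46)/(-3894) - 29/961 = 1058*(-1/3894) - 29*1/961 = -529/1947 - 29/961 = -564832/1871067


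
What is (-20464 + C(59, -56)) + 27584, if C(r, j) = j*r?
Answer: 3816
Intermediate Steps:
(-20464 + C(59, -56)) + 27584 = (-20464 - 56*59) + 27584 = (-20464 - 3304) + 27584 = -23768 + 27584 = 3816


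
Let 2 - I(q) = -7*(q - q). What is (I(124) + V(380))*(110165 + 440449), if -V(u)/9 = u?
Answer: -1881998652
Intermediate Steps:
V(u) = -9*u
I(q) = 2 (I(q) = 2 - (-7)*(q - q) = 2 - (-7)*0 = 2 - 1*0 = 2 + 0 = 2)
(I(124) + V(380))*(110165 + 440449) = (2 - 9*380)*(110165 + 440449) = (2 - 3420)*550614 = -3418*550614 = -1881998652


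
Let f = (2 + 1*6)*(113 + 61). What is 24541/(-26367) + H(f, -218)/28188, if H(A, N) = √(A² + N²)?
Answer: -2231/2397 + √496297/14094 ≈ -0.88076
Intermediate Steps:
f = 1392 (f = (2 + 6)*174 = 8*174 = 1392)
24541/(-26367) + H(f, -218)/28188 = 24541/(-26367) + √(1392² + (-218)²)/28188 = 24541*(-1/26367) + √(1937664 + 47524)*(1/28188) = -2231/2397 + √1985188*(1/28188) = -2231/2397 + (2*√496297)*(1/28188) = -2231/2397 + √496297/14094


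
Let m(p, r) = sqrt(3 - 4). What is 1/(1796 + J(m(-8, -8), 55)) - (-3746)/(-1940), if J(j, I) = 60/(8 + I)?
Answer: -35329579/18301960 ≈ -1.9304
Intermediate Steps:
m(p, r) = I (m(p, r) = sqrt(-1) = I)
1/(1796 + J(m(-8, -8), 55)) - (-3746)/(-1940) = 1/(1796 + 60/(8 + 55)) - (-3746)/(-1940) = 1/(1796 + 60/63) - (-3746)*(-1)/1940 = 1/(1796 + 60*(1/63)) - 1*1873/970 = 1/(1796 + 20/21) - 1873/970 = 1/(37736/21) - 1873/970 = 21/37736 - 1873/970 = -35329579/18301960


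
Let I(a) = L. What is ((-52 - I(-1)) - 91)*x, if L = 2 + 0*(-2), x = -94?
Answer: 13630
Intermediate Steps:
L = 2 (L = 2 + 0 = 2)
I(a) = 2
((-52 - I(-1)) - 91)*x = ((-52 - 1*2) - 91)*(-94) = ((-52 - 2) - 91)*(-94) = (-54 - 91)*(-94) = -145*(-94) = 13630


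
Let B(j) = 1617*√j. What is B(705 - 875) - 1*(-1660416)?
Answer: 1660416 + 1617*I*√170 ≈ 1.6604e+6 + 21083.0*I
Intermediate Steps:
B(705 - 875) - 1*(-1660416) = 1617*√(705 - 875) - 1*(-1660416) = 1617*√(-170) + 1660416 = 1617*(I*√170) + 1660416 = 1617*I*√170 + 1660416 = 1660416 + 1617*I*√170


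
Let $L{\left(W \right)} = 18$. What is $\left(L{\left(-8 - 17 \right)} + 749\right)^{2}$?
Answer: $588289$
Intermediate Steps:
$\left(L{\left(-8 - 17 \right)} + 749\right)^{2} = \left(18 + 749\right)^{2} = 767^{2} = 588289$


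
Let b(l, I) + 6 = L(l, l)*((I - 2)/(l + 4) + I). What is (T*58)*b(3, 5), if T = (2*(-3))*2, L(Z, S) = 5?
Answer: -103008/7 ≈ -14715.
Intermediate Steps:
T = -12 (T = -6*2 = -12)
b(l, I) = -6 + 5*I + 5*(-2 + I)/(4 + l) (b(l, I) = -6 + 5*((I - 2)/(l + 4) + I) = -6 + 5*((-2 + I)/(4 + l) + I) = -6 + 5*(I + (-2 + I)/(4 + l)) = -6 + (5*I + 5*(-2 + I)/(4 + l)) = -6 + 5*I + 5*(-2 + I)/(4 + l))
(T*58)*b(3, 5) = (-12*58)*((-34 - 6*3 + 25*5 + 5*5*3)/(4 + 3)) = -696*(-34 - 18 + 125 + 75)/7 = -696*148/7 = -103008/7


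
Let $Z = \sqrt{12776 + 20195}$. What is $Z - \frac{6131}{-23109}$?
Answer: $\frac{6131}{23109} + \sqrt{32971} \approx 181.84$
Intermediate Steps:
$Z = \sqrt{32971} \approx 181.58$
$Z - \frac{6131}{-23109} = \sqrt{32971} - \frac{6131}{-23109} = \sqrt{32971} - - \frac{6131}{23109} = \sqrt{32971} + \frac{6131}{23109} = \frac{6131}{23109} + \sqrt{32971}$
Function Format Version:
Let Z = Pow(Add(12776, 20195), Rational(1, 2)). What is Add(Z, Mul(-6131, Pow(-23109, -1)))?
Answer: Add(Rational(6131, 23109), Pow(32971, Rational(1, 2))) ≈ 181.84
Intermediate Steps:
Z = Pow(32971, Rational(1, 2)) ≈ 181.58
Add(Z, Mul(-6131, Pow(-23109, -1))) = Add(Pow(32971, Rational(1, 2)), Mul(-6131, Pow(-23109, -1))) = Add(Pow(32971, Rational(1, 2)), Mul(-6131, Rational(-1, 23109))) = Add(Pow(32971, Rational(1, 2)), Rational(6131, 23109)) = Add(Rational(6131, 23109), Pow(32971, Rational(1, 2)))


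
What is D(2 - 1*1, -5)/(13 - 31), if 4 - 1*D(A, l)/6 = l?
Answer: -3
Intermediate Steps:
D(A, l) = 24 - 6*l
D(2 - 1*1, -5)/(13 - 31) = (24 - 6*(-5))/(13 - 31) = (24 + 30)/(-18) = -1/18*54 = -3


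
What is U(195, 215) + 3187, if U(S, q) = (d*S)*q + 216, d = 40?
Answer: 1680403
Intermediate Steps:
U(S, q) = 216 + 40*S*q (U(S, q) = (40*S)*q + 216 = 40*S*q + 216 = 216 + 40*S*q)
U(195, 215) + 3187 = (216 + 40*195*215) + 3187 = (216 + 1677000) + 3187 = 1677216 + 3187 = 1680403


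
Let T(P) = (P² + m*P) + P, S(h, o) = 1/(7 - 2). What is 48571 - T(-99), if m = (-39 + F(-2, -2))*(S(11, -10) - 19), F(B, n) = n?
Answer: 575891/5 ≈ 1.1518e+5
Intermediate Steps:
S(h, o) = ⅕ (S(h, o) = 1/5 = ⅕)
m = 3854/5 (m = (-39 - 2)*(⅕ - 19) = -41*(-94/5) = 3854/5 ≈ 770.80)
T(P) = P² + 3859*P/5 (T(P) = (P² + 3854*P/5) + P = P² + 3859*P/5)
48571 - T(-99) = 48571 - (-99)*(3859 + 5*(-99))/5 = 48571 - (-99)*(3859 - 495)/5 = 48571 - (-99)*3364/5 = 48571 - 1*(-333036/5) = 48571 + 333036/5 = 575891/5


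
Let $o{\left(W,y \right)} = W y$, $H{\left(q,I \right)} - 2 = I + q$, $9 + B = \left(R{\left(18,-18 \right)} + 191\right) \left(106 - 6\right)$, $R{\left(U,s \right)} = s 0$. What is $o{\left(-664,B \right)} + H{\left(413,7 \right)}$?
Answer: $-12676002$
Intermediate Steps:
$R{\left(U,s \right)} = 0$
$B = 19091$ ($B = -9 + \left(0 + 191\right) \left(106 - 6\right) = -9 + 191 \cdot 100 = -9 + 19100 = 19091$)
$H{\left(q,I \right)} = 2 + I + q$ ($H{\left(q,I \right)} = 2 + \left(I + q\right) = 2 + I + q$)
$o{\left(-664,B \right)} + H{\left(413,7 \right)} = \left(-664\right) 19091 + \left(2 + 7 + 413\right) = -12676424 + 422 = -12676002$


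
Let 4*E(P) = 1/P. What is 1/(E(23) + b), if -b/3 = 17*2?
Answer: -92/9383 ≈ -0.0098050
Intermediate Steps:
E(P) = 1/(4*P)
b = -102 (b = -51*2 = -3*34 = -102)
1/(E(23) + b) = 1/((¼)/23 - 102) = 1/((¼)*(1/23) - 102) = 1/(1/92 - 102) = 1/(-9383/92) = -92/9383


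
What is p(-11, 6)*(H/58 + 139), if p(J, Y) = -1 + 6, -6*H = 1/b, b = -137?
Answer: 33134825/47676 ≈ 695.00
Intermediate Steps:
H = 1/822 (H = -⅙/(-137) = -⅙*(-1/137) = 1/822 ≈ 0.0012165)
p(J, Y) = 5
p(-11, 6)*(H/58 + 139) = 5*((1/822)/58 + 139) = 5*((1/822)*(1/58) + 139) = 5*(1/47676 + 139) = 5*(6626965/47676) = 33134825/47676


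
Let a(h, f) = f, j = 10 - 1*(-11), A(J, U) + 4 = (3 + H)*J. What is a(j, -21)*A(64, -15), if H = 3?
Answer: -7980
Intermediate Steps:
A(J, U) = -4 + 6*J (A(J, U) = -4 + (3 + 3)*J = -4 + 6*J)
j = 21 (j = 10 + 11 = 21)
a(j, -21)*A(64, -15) = -21*(-4 + 6*64) = -21*(-4 + 384) = -21*380 = -7980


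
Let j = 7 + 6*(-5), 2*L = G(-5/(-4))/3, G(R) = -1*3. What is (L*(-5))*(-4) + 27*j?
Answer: -631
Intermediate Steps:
G(R) = -3
L = -½ (L = (-3/3)/2 = (-3*⅓)/2 = (½)*(-1) = -½ ≈ -0.50000)
j = -23 (j = 7 - 30 = -23)
(L*(-5))*(-4) + 27*j = -½*(-5)*(-4) + 27*(-23) = (5/2)*(-4) - 621 = -10 - 621 = -631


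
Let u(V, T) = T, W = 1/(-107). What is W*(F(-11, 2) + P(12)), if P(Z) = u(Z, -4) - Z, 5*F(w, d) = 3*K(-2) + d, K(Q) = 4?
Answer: 66/535 ≈ 0.12336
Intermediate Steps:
F(w, d) = 12/5 + d/5 (F(w, d) = (3*4 + d)/5 = (12 + d)/5 = 12/5 + d/5)
W = -1/107 ≈ -0.0093458
P(Z) = -4 - Z
W*(F(-11, 2) + P(12)) = -((12/5 + (⅕)*2) + (-4 - 1*12))/107 = -((12/5 + ⅖) + (-4 - 12))/107 = -(14/5 - 16)/107 = -1/107*(-66/5) = 66/535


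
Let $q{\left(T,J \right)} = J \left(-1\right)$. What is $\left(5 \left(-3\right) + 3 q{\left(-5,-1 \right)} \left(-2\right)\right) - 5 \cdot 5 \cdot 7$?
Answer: $-196$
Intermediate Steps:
$q{\left(T,J \right)} = - J$
$\left(5 \left(-3\right) + 3 q{\left(-5,-1 \right)} \left(-2\right)\right) - 5 \cdot 5 \cdot 7 = \left(5 \left(-3\right) + 3 \left(\left(-1\right) \left(-1\right)\right) \left(-2\right)\right) - 5 \cdot 5 \cdot 7 = \left(-15 + 3 \cdot 1 \left(-2\right)\right) - 25 \cdot 7 = \left(-15 + 3 \left(-2\right)\right) - 175 = \left(-15 - 6\right) - 175 = -21 - 175 = -196$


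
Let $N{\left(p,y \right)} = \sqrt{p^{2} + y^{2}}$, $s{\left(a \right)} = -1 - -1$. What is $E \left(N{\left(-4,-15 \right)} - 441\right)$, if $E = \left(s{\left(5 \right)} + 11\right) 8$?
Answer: $-38808 + 88 \sqrt{241} \approx -37442.0$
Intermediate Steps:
$s{\left(a \right)} = 0$ ($s{\left(a \right)} = -1 + 1 = 0$)
$E = 88$ ($E = \left(0 + 11\right) 8 = 11 \cdot 8 = 88$)
$E \left(N{\left(-4,-15 \right)} - 441\right) = 88 \left(\sqrt{\left(-4\right)^{2} + \left(-15\right)^{2}} - 441\right) = 88 \left(\sqrt{16 + 225} - 441\right) = 88 \left(\sqrt{241} - 441\right) = 88 \left(-441 + \sqrt{241}\right) = -38808 + 88 \sqrt{241}$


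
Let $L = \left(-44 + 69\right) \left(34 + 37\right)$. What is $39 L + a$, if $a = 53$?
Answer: $69278$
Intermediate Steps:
$L = 1775$ ($L = 25 \cdot 71 = 1775$)
$39 L + a = 39 \cdot 1775 + 53 = 69225 + 53 = 69278$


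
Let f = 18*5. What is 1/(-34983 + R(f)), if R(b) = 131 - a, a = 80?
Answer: -1/34932 ≈ -2.8627e-5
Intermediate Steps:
f = 90
R(b) = 51 (R(b) = 131 - 1*80 = 131 - 80 = 51)
1/(-34983 + R(f)) = 1/(-34983 + 51) = 1/(-34932) = -1/34932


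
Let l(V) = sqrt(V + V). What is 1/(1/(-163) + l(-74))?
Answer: -163/3932213 - 53138*I*sqrt(37)/3932213 ≈ -4.1452e-5 - 0.082199*I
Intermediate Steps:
l(V) = sqrt(2)*sqrt(V) (l(V) = sqrt(2*V) = sqrt(2)*sqrt(V))
1/(1/(-163) + l(-74)) = 1/(1/(-163) + sqrt(2)*sqrt(-74)) = 1/(-1/163 + sqrt(2)*(I*sqrt(74))) = 1/(-1/163 + 2*I*sqrt(37))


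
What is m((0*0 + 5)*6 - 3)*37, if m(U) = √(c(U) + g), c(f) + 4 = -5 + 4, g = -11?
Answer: 148*I ≈ 148.0*I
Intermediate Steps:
c(f) = -5 (c(f) = -4 + (-5 + 4) = -4 - 1 = -5)
m(U) = 4*I (m(U) = √(-5 - 11) = √(-16) = 4*I)
m((0*0 + 5)*6 - 3)*37 = (4*I)*37 = 148*I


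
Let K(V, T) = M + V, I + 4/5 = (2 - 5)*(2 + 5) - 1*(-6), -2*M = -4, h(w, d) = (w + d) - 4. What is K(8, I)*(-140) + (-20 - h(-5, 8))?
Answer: -1419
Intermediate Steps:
h(w, d) = -4 + d + w (h(w, d) = (d + w) - 4 = -4 + d + w)
M = 2 (M = -½*(-4) = 2)
I = -79/5 (I = -⅘ + ((2 - 5)*(2 + 5) - 1*(-6)) = -⅘ + (-3*7 + 6) = -⅘ + (-21 + 6) = -⅘ - 15 = -79/5 ≈ -15.800)
K(V, T) = 2 + V
K(8, I)*(-140) + (-20 - h(-5, 8)) = (2 + 8)*(-140) + (-20 - (-4 + 8 - 5)) = 10*(-140) + (-20 - 1*(-1)) = -1400 + (-20 + 1) = -1400 - 19 = -1419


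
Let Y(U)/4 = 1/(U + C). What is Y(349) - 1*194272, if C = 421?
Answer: -74794718/385 ≈ -1.9427e+5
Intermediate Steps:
Y(U) = 4/(421 + U) (Y(U) = 4/(U + 421) = 4/(421 + U))
Y(349) - 1*194272 = 4/(421 + 349) - 1*194272 = 4/770 - 194272 = 4*(1/770) - 194272 = 2/385 - 194272 = -74794718/385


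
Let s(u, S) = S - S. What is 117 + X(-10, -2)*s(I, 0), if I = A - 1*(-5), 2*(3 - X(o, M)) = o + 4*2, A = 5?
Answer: 117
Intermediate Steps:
X(o, M) = -1 - o/2 (X(o, M) = 3 - (o + 4*2)/2 = 3 - (o + 8)/2 = 3 - (8 + o)/2 = 3 + (-4 - o/2) = -1 - o/2)
I = 10 (I = 5 - 1*(-5) = 5 + 5 = 10)
s(u, S) = 0
117 + X(-10, -2)*s(I, 0) = 117 + (-1 - ½*(-10))*0 = 117 + (-1 + 5)*0 = 117 + 4*0 = 117 + 0 = 117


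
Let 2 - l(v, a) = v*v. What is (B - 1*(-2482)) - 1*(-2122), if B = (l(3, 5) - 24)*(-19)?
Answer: 5193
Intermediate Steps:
l(v, a) = 2 - v² (l(v, a) = 2 - v*v = 2 - v²)
B = 589 (B = ((2 - 1*3²) - 24)*(-19) = ((2 - 1*9) - 24)*(-19) = ((2 - 9) - 24)*(-19) = (-7 - 24)*(-19) = -31*(-19) = 589)
(B - 1*(-2482)) - 1*(-2122) = (589 - 1*(-2482)) - 1*(-2122) = (589 + 2482) + 2122 = 3071 + 2122 = 5193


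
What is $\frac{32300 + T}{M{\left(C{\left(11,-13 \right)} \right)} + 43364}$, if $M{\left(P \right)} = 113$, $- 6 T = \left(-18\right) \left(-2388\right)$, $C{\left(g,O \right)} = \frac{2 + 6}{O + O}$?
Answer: $\frac{25136}{43477} \approx 0.57815$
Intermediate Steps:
$C{\left(g,O \right)} = \frac{4}{O}$ ($C{\left(g,O \right)} = \frac{8}{2 O} = 8 \frac{1}{2 O} = \frac{4}{O}$)
$T = -7164$ ($T = - \frac{\left(-18\right) \left(-2388\right)}{6} = \left(- \frac{1}{6}\right) 42984 = -7164$)
$\frac{32300 + T}{M{\left(C{\left(11,-13 \right)} \right)} + 43364} = \frac{32300 - 7164}{113 + 43364} = \frac{25136}{43477}$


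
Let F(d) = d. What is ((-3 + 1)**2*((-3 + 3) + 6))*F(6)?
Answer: 144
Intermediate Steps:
((-3 + 1)**2*((-3 + 3) + 6))*F(6) = ((-3 + 1)**2*((-3 + 3) + 6))*6 = ((-2)**2*(0 + 6))*6 = (4*6)*6 = 24*6 = 144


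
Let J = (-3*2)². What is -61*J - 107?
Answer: -2303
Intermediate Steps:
J = 36 (J = (-6)² = 36)
-61*J - 107 = -61*36 - 107 = -2196 - 107 = -2303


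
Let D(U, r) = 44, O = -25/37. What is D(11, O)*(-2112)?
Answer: -92928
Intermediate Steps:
O = -25/37 (O = -25*1/37 = -25/37 ≈ -0.67568)
D(11, O)*(-2112) = 44*(-2112) = -92928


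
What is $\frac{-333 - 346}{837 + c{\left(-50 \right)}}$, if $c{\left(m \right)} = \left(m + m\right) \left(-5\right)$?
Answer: $- \frac{97}{191} \approx -0.50785$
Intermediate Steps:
$c{\left(m \right)} = - 10 m$ ($c{\left(m \right)} = 2 m \left(-5\right) = - 10 m$)
$\frac{-333 - 346}{837 + c{\left(-50 \right)}} = \frac{-333 - 346}{837 - -500} = - \frac{679}{837 + 500} = - \frac{679}{1337} = \left(-679\right) \frac{1}{1337} = - \frac{97}{191}$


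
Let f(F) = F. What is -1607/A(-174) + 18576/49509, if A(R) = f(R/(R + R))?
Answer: -17678150/5501 ≈ -3213.6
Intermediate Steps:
A(R) = 1/2 (A(R) = R/(R + R) = R/((2*R)) = (1/(2*R))*R = 1/2)
-1607/A(-174) + 18576/49509 = -1607/1/2 + 18576/49509 = -1607*2 + 18576*(1/49509) = -3214 + 2064/5501 = -17678150/5501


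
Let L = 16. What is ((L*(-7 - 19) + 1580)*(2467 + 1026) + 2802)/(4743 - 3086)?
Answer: 4068654/1657 ≈ 2455.4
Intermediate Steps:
((L*(-7 - 19) + 1580)*(2467 + 1026) + 2802)/(4743 - 3086) = ((16*(-7 - 19) + 1580)*(2467 + 1026) + 2802)/(4743 - 3086) = ((16*(-26) + 1580)*3493 + 2802)/1657 = ((-416 + 1580)*3493 + 2802)*(1/1657) = (1164*3493 + 2802)*(1/1657) = (4065852 + 2802)*(1/1657) = 4068654*(1/1657) = 4068654/1657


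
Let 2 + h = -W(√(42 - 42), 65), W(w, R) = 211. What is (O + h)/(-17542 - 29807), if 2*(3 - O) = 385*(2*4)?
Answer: 1750/47349 ≈ 0.036960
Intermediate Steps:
O = -1537 (O = 3 - 385*2*4/2 = 3 - 385*8/2 = 3 - ½*3080 = 3 - 1540 = -1537)
h = -213 (h = -2 - 1*211 = -2 - 211 = -213)
(O + h)/(-17542 - 29807) = (-1537 - 213)/(-17542 - 29807) = -1750/(-47349) = -1750*(-1/47349) = 1750/47349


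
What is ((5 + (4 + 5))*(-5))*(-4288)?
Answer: 300160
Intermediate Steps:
((5 + (4 + 5))*(-5))*(-4288) = ((5 + 9)*(-5))*(-4288) = (14*(-5))*(-4288) = -70*(-4288) = 300160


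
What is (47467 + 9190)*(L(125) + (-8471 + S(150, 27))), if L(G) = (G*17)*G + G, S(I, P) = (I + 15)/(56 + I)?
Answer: 3002800546823/206 ≈ 1.4577e+10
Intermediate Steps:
S(I, P) = (15 + I)/(56 + I)
L(G) = G + 17*G**2 (L(G) = (17*G)*G + G = 17*G**2 + G = G + 17*G**2)
(47467 + 9190)*(L(125) + (-8471 + S(150, 27))) = (47467 + 9190)*(125*(1 + 17*125) + (-8471 + (15 + 150)/(56 + 150))) = 56657*(125*(1 + 2125) + (-8471 + 165/206)) = 56657*(125*2126 + (-8471 + (1/206)*165)) = 56657*(265750 + (-8471 + 165/206)) = 56657*(265750 - 1744861/206) = 56657*(52999639/206) = 3002800546823/206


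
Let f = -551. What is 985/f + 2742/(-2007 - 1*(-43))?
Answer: -1722691/541082 ≈ -3.1838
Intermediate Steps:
985/f + 2742/(-2007 - 1*(-43)) = 985/(-551) + 2742/(-2007 - 1*(-43)) = 985*(-1/551) + 2742/(-2007 + 43) = -985/551 + 2742/(-1964) = -985/551 + 2742*(-1/1964) = -985/551 - 1371/982 = -1722691/541082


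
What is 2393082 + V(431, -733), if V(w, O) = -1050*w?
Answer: 1940532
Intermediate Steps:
2393082 + V(431, -733) = 2393082 - 1050*431 = 2393082 - 452550 = 1940532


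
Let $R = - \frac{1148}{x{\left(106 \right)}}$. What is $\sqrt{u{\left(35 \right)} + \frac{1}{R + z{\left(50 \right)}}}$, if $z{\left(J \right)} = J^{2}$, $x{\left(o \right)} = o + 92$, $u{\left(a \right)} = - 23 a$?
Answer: $\frac{i \sqrt{49082797382506}}{246926} \approx 28.373 i$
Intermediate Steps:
$x{\left(o \right)} = 92 + o$
$R = - \frac{574}{99}$ ($R = - \frac{1148}{92 + 106} = - \frac{1148}{198} = \left(-1148\right) \frac{1}{198} = - \frac{574}{99} \approx -5.798$)
$\sqrt{u{\left(35 \right)} + \frac{1}{R + z{\left(50 \right)}}} = \sqrt{\left(-23\right) 35 + \frac{1}{- \frac{574}{99} + 50^{2}}} = \sqrt{-805 + \frac{1}{- \frac{574}{99} + 2500}} = \sqrt{-805 + \frac{1}{\frac{246926}{99}}} = \sqrt{-805 + \frac{99}{246926}} = \sqrt{- \frac{198775331}{246926}} = \frac{i \sqrt{49082797382506}}{246926}$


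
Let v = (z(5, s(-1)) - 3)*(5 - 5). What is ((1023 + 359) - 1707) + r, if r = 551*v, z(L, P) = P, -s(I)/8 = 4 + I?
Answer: -325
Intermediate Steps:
s(I) = -32 - 8*I (s(I) = -8*(4 + I) = -32 - 8*I)
v = 0 (v = ((-32 - 8*(-1)) - 3)*(5 - 5) = ((-32 + 8) - 3)*0 = (-24 - 3)*0 = -27*0 = 0)
r = 0 (r = 551*0 = 0)
((1023 + 359) - 1707) + r = ((1023 + 359) - 1707) + 0 = (1382 - 1707) + 0 = -325 + 0 = -325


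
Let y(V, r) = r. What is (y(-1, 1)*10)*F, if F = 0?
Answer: 0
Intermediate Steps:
(y(-1, 1)*10)*F = (1*10)*0 = 10*0 = 0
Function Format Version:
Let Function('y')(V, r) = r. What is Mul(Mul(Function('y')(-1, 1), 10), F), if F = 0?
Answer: 0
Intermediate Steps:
Mul(Mul(Function('y')(-1, 1), 10), F) = Mul(Mul(1, 10), 0) = Mul(10, 0) = 0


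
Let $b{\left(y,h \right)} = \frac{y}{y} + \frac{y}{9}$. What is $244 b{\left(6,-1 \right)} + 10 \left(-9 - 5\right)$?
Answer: $\frac{800}{3} \approx 266.67$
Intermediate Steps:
$b{\left(y,h \right)} = 1 + \frac{y}{9}$ ($b{\left(y,h \right)} = 1 + y \frac{1}{9} = 1 + \frac{y}{9}$)
$244 b{\left(6,-1 \right)} + 10 \left(-9 - 5\right) = 244 \left(1 + \frac{1}{9} \cdot 6\right) + 10 \left(-9 - 5\right) = 244 \left(1 + \frac{2}{3}\right) + 10 \left(-14\right) = 244 \cdot \frac{5}{3} - 140 = \frac{1220}{3} - 140 = \frac{800}{3}$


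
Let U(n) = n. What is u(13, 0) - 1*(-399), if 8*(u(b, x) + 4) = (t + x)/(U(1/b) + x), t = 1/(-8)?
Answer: 25267/64 ≈ 394.80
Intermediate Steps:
t = -⅛ ≈ -0.12500
u(b, x) = -4 + (-⅛ + x)/(8*(x + 1/b)) (u(b, x) = -4 + ((-⅛ + x)/(1/b + x))/8 = -4 + ((-⅛ + x)/(x + 1/b))/8 = -4 + (-⅛ + x)/(8*(x + 1/b)))
u(13, 0) - 1*(-399) = (-256 - 1*13*(1 + 248*0))/(64*(1 + 13*0)) - 1*(-399) = (-256 - 1*13*(1 + 0))/(64*(1 + 0)) + 399 = (1/64)*(-256 - 1*13*1)/1 + 399 = (1/64)*1*(-256 - 13) + 399 = (1/64)*1*(-269) + 399 = -269/64 + 399 = 25267/64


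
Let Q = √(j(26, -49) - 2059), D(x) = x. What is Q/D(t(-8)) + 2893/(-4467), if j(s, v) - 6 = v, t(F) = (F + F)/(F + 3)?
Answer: -2893/4467 + 5*I*√2102/16 ≈ -0.64764 + 14.327*I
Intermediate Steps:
t(F) = 2*F/(3 + F) (t(F) = (2*F)/(3 + F) = 2*F/(3 + F))
j(s, v) = 6 + v
Q = I*√2102 (Q = √((6 - 49) - 2059) = √(-43 - 2059) = √(-2102) = I*√2102 ≈ 45.848*I)
Q/D(t(-8)) + 2893/(-4467) = (I*√2102)/((2*(-8)/(3 - 8))) + 2893/(-4467) = (I*√2102)/((2*(-8)/(-5))) + 2893*(-1/4467) = (I*√2102)/((2*(-8)*(-⅕))) - 2893/4467 = (I*√2102)/(16/5) - 2893/4467 = (I*√2102)*(5/16) - 2893/4467 = 5*I*√2102/16 - 2893/4467 = -2893/4467 + 5*I*√2102/16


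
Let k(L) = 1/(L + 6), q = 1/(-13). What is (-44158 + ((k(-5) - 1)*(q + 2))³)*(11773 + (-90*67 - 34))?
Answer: -252098022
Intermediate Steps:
q = -1/13 ≈ -0.076923
k(L) = 1/(6 + L)
(-44158 + ((k(-5) - 1)*(q + 2))³)*(11773 + (-90*67 - 34)) = (-44158 + ((1/(6 - 5) - 1)*(-1/13 + 2))³)*(11773 + (-90*67 - 34)) = (-44158 + ((1/1 - 1)*(25/13))³)*(11773 + (-6030 - 34)) = (-44158 + ((1 - 1)*(25/13))³)*(11773 - 6064) = (-44158 + (0*(25/13))³)*5709 = (-44158 + 0³)*5709 = (-44158 + 0)*5709 = -44158*5709 = -252098022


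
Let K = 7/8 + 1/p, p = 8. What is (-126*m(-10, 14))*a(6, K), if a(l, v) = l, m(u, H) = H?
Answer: -10584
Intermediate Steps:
K = 1 (K = 7/8 + 1/8 = 7*(⅛) + 1*(⅛) = 7/8 + ⅛ = 1)
(-126*m(-10, 14))*a(6, K) = -126*14*6 = -1764*6 = -10584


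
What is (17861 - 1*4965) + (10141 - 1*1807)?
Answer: 21230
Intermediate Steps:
(17861 - 1*4965) + (10141 - 1*1807) = (17861 - 4965) + (10141 - 1807) = 12896 + 8334 = 21230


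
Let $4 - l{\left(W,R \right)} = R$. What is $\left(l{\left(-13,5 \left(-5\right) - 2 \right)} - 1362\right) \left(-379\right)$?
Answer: $504449$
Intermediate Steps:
$l{\left(W,R \right)} = 4 - R$
$\left(l{\left(-13,5 \left(-5\right) - 2 \right)} - 1362\right) \left(-379\right) = \left(\left(4 - \left(5 \left(-5\right) - 2\right)\right) - 1362\right) \left(-379\right) = \left(\left(4 - \left(-25 - 2\right)\right) - 1362\right) \left(-379\right) = \left(\left(4 - -27\right) - 1362\right) \left(-379\right) = \left(\left(4 + 27\right) - 1362\right) \left(-379\right) = \left(31 - 1362\right) \left(-379\right) = \left(-1331\right) \left(-379\right) = 504449$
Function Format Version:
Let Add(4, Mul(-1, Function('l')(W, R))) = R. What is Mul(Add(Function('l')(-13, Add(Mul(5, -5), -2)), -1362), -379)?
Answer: 504449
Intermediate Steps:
Function('l')(W, R) = Add(4, Mul(-1, R))
Mul(Add(Function('l')(-13, Add(Mul(5, -5), -2)), -1362), -379) = Mul(Add(Add(4, Mul(-1, Add(Mul(5, -5), -2))), -1362), -379) = Mul(Add(Add(4, Mul(-1, Add(-25, -2))), -1362), -379) = Mul(Add(Add(4, Mul(-1, -27)), -1362), -379) = Mul(Add(Add(4, 27), -1362), -379) = Mul(Add(31, -1362), -379) = Mul(-1331, -379) = 504449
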